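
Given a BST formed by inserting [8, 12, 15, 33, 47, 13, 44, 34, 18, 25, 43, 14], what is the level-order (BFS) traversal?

Tree insertion order: [8, 12, 15, 33, 47, 13, 44, 34, 18, 25, 43, 14]
Tree (level-order array): [8, None, 12, None, 15, 13, 33, None, 14, 18, 47, None, None, None, 25, 44, None, None, None, 34, None, None, 43]
BFS from the root, enqueuing left then right child of each popped node:
  queue [8] -> pop 8, enqueue [12], visited so far: [8]
  queue [12] -> pop 12, enqueue [15], visited so far: [8, 12]
  queue [15] -> pop 15, enqueue [13, 33], visited so far: [8, 12, 15]
  queue [13, 33] -> pop 13, enqueue [14], visited so far: [8, 12, 15, 13]
  queue [33, 14] -> pop 33, enqueue [18, 47], visited so far: [8, 12, 15, 13, 33]
  queue [14, 18, 47] -> pop 14, enqueue [none], visited so far: [8, 12, 15, 13, 33, 14]
  queue [18, 47] -> pop 18, enqueue [25], visited so far: [8, 12, 15, 13, 33, 14, 18]
  queue [47, 25] -> pop 47, enqueue [44], visited so far: [8, 12, 15, 13, 33, 14, 18, 47]
  queue [25, 44] -> pop 25, enqueue [none], visited so far: [8, 12, 15, 13, 33, 14, 18, 47, 25]
  queue [44] -> pop 44, enqueue [34], visited so far: [8, 12, 15, 13, 33, 14, 18, 47, 25, 44]
  queue [34] -> pop 34, enqueue [43], visited so far: [8, 12, 15, 13, 33, 14, 18, 47, 25, 44, 34]
  queue [43] -> pop 43, enqueue [none], visited so far: [8, 12, 15, 13, 33, 14, 18, 47, 25, 44, 34, 43]
Result: [8, 12, 15, 13, 33, 14, 18, 47, 25, 44, 34, 43]


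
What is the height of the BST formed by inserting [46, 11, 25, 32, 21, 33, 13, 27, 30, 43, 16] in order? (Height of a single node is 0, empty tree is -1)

Insertion order: [46, 11, 25, 32, 21, 33, 13, 27, 30, 43, 16]
Tree (level-order array): [46, 11, None, None, 25, 21, 32, 13, None, 27, 33, None, 16, None, 30, None, 43]
Compute height bottom-up (empty subtree = -1):
  height(16) = 1 + max(-1, -1) = 0
  height(13) = 1 + max(-1, 0) = 1
  height(21) = 1 + max(1, -1) = 2
  height(30) = 1 + max(-1, -1) = 0
  height(27) = 1 + max(-1, 0) = 1
  height(43) = 1 + max(-1, -1) = 0
  height(33) = 1 + max(-1, 0) = 1
  height(32) = 1 + max(1, 1) = 2
  height(25) = 1 + max(2, 2) = 3
  height(11) = 1 + max(-1, 3) = 4
  height(46) = 1 + max(4, -1) = 5
Height = 5


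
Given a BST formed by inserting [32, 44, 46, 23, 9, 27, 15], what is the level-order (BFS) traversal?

Tree insertion order: [32, 44, 46, 23, 9, 27, 15]
Tree (level-order array): [32, 23, 44, 9, 27, None, 46, None, 15]
BFS from the root, enqueuing left then right child of each popped node:
  queue [32] -> pop 32, enqueue [23, 44], visited so far: [32]
  queue [23, 44] -> pop 23, enqueue [9, 27], visited so far: [32, 23]
  queue [44, 9, 27] -> pop 44, enqueue [46], visited so far: [32, 23, 44]
  queue [9, 27, 46] -> pop 9, enqueue [15], visited so far: [32, 23, 44, 9]
  queue [27, 46, 15] -> pop 27, enqueue [none], visited so far: [32, 23, 44, 9, 27]
  queue [46, 15] -> pop 46, enqueue [none], visited so far: [32, 23, 44, 9, 27, 46]
  queue [15] -> pop 15, enqueue [none], visited so far: [32, 23, 44, 9, 27, 46, 15]
Result: [32, 23, 44, 9, 27, 46, 15]


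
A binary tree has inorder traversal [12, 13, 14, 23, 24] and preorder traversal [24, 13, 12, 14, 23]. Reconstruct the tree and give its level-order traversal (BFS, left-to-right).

Inorder:  [12, 13, 14, 23, 24]
Preorder: [24, 13, 12, 14, 23]
Algorithm: preorder visits root first, so consume preorder in order;
for each root, split the current inorder slice at that value into
left-subtree inorder and right-subtree inorder, then recurse.
Recursive splits:
  root=24; inorder splits into left=[12, 13, 14, 23], right=[]
  root=13; inorder splits into left=[12], right=[14, 23]
  root=12; inorder splits into left=[], right=[]
  root=14; inorder splits into left=[], right=[23]
  root=23; inorder splits into left=[], right=[]
Reconstructed level-order: [24, 13, 12, 14, 23]


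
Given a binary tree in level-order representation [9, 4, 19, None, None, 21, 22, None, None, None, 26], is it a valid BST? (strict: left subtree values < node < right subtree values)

Level-order array: [9, 4, 19, None, None, 21, 22, None, None, None, 26]
Validate using subtree bounds (lo, hi): at each node, require lo < value < hi,
then recurse left with hi=value and right with lo=value.
Preorder trace (stopping at first violation):
  at node 9 with bounds (-inf, +inf): OK
  at node 4 with bounds (-inf, 9): OK
  at node 19 with bounds (9, +inf): OK
  at node 21 with bounds (9, 19): VIOLATION
Node 21 violates its bound: not (9 < 21 < 19).
Result: Not a valid BST


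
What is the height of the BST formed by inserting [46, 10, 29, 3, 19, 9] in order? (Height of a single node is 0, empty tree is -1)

Insertion order: [46, 10, 29, 3, 19, 9]
Tree (level-order array): [46, 10, None, 3, 29, None, 9, 19]
Compute height bottom-up (empty subtree = -1):
  height(9) = 1 + max(-1, -1) = 0
  height(3) = 1 + max(-1, 0) = 1
  height(19) = 1 + max(-1, -1) = 0
  height(29) = 1 + max(0, -1) = 1
  height(10) = 1 + max(1, 1) = 2
  height(46) = 1 + max(2, -1) = 3
Height = 3


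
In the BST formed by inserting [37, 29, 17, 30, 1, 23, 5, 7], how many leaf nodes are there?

Tree built from: [37, 29, 17, 30, 1, 23, 5, 7]
Tree (level-order array): [37, 29, None, 17, 30, 1, 23, None, None, None, 5, None, None, None, 7]
Rule: A leaf has 0 children.
Per-node child counts:
  node 37: 1 child(ren)
  node 29: 2 child(ren)
  node 17: 2 child(ren)
  node 1: 1 child(ren)
  node 5: 1 child(ren)
  node 7: 0 child(ren)
  node 23: 0 child(ren)
  node 30: 0 child(ren)
Matching nodes: [7, 23, 30]
Count of leaf nodes: 3


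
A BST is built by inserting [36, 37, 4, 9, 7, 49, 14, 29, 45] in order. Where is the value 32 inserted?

Starting tree (level order): [36, 4, 37, None, 9, None, 49, 7, 14, 45, None, None, None, None, 29]
Insertion path: 36 -> 4 -> 9 -> 14 -> 29
Result: insert 32 as right child of 29
Final tree (level order): [36, 4, 37, None, 9, None, 49, 7, 14, 45, None, None, None, None, 29, None, None, None, 32]


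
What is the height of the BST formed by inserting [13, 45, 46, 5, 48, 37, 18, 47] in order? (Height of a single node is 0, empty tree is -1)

Insertion order: [13, 45, 46, 5, 48, 37, 18, 47]
Tree (level-order array): [13, 5, 45, None, None, 37, 46, 18, None, None, 48, None, None, 47]
Compute height bottom-up (empty subtree = -1):
  height(5) = 1 + max(-1, -1) = 0
  height(18) = 1 + max(-1, -1) = 0
  height(37) = 1 + max(0, -1) = 1
  height(47) = 1 + max(-1, -1) = 0
  height(48) = 1 + max(0, -1) = 1
  height(46) = 1 + max(-1, 1) = 2
  height(45) = 1 + max(1, 2) = 3
  height(13) = 1 + max(0, 3) = 4
Height = 4


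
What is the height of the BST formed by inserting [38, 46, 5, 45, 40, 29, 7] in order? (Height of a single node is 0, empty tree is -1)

Insertion order: [38, 46, 5, 45, 40, 29, 7]
Tree (level-order array): [38, 5, 46, None, 29, 45, None, 7, None, 40]
Compute height bottom-up (empty subtree = -1):
  height(7) = 1 + max(-1, -1) = 0
  height(29) = 1 + max(0, -1) = 1
  height(5) = 1 + max(-1, 1) = 2
  height(40) = 1 + max(-1, -1) = 0
  height(45) = 1 + max(0, -1) = 1
  height(46) = 1 + max(1, -1) = 2
  height(38) = 1 + max(2, 2) = 3
Height = 3


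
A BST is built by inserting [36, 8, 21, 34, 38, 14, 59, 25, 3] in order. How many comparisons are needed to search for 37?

Search path for 37: 36 -> 38
Found: False
Comparisons: 2


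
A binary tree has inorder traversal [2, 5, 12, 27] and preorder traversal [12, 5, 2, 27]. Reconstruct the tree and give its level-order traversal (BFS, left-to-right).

Inorder:  [2, 5, 12, 27]
Preorder: [12, 5, 2, 27]
Algorithm: preorder visits root first, so consume preorder in order;
for each root, split the current inorder slice at that value into
left-subtree inorder and right-subtree inorder, then recurse.
Recursive splits:
  root=12; inorder splits into left=[2, 5], right=[27]
  root=5; inorder splits into left=[2], right=[]
  root=2; inorder splits into left=[], right=[]
  root=27; inorder splits into left=[], right=[]
Reconstructed level-order: [12, 5, 27, 2]


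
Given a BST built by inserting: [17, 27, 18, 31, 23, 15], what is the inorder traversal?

Tree insertion order: [17, 27, 18, 31, 23, 15]
Tree (level-order array): [17, 15, 27, None, None, 18, 31, None, 23]
Inorder traversal: [15, 17, 18, 23, 27, 31]


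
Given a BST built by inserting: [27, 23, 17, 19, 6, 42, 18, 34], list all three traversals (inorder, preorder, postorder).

Tree insertion order: [27, 23, 17, 19, 6, 42, 18, 34]
Tree (level-order array): [27, 23, 42, 17, None, 34, None, 6, 19, None, None, None, None, 18]
Inorder (L, root, R): [6, 17, 18, 19, 23, 27, 34, 42]
Preorder (root, L, R): [27, 23, 17, 6, 19, 18, 42, 34]
Postorder (L, R, root): [6, 18, 19, 17, 23, 34, 42, 27]


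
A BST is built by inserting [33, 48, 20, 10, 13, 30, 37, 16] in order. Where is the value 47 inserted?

Starting tree (level order): [33, 20, 48, 10, 30, 37, None, None, 13, None, None, None, None, None, 16]
Insertion path: 33 -> 48 -> 37
Result: insert 47 as right child of 37
Final tree (level order): [33, 20, 48, 10, 30, 37, None, None, 13, None, None, None, 47, None, 16]


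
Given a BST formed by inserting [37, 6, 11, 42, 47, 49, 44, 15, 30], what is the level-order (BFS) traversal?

Tree insertion order: [37, 6, 11, 42, 47, 49, 44, 15, 30]
Tree (level-order array): [37, 6, 42, None, 11, None, 47, None, 15, 44, 49, None, 30]
BFS from the root, enqueuing left then right child of each popped node:
  queue [37] -> pop 37, enqueue [6, 42], visited so far: [37]
  queue [6, 42] -> pop 6, enqueue [11], visited so far: [37, 6]
  queue [42, 11] -> pop 42, enqueue [47], visited so far: [37, 6, 42]
  queue [11, 47] -> pop 11, enqueue [15], visited so far: [37, 6, 42, 11]
  queue [47, 15] -> pop 47, enqueue [44, 49], visited so far: [37, 6, 42, 11, 47]
  queue [15, 44, 49] -> pop 15, enqueue [30], visited so far: [37, 6, 42, 11, 47, 15]
  queue [44, 49, 30] -> pop 44, enqueue [none], visited so far: [37, 6, 42, 11, 47, 15, 44]
  queue [49, 30] -> pop 49, enqueue [none], visited so far: [37, 6, 42, 11, 47, 15, 44, 49]
  queue [30] -> pop 30, enqueue [none], visited so far: [37, 6, 42, 11, 47, 15, 44, 49, 30]
Result: [37, 6, 42, 11, 47, 15, 44, 49, 30]


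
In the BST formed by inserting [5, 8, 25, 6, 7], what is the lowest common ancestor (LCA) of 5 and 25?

Tree insertion order: [5, 8, 25, 6, 7]
Tree (level-order array): [5, None, 8, 6, 25, None, 7]
In a BST, the LCA of p=5, q=25 is the first node v on the
root-to-leaf path with p <= v <= q (go left if both < v, right if both > v).
Walk from root:
  at 5: 5 <= 5 <= 25, this is the LCA
LCA = 5


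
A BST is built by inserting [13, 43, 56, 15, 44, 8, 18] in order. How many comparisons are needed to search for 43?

Search path for 43: 13 -> 43
Found: True
Comparisons: 2


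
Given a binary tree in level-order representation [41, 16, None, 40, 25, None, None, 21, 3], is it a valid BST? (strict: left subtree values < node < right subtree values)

Level-order array: [41, 16, None, 40, 25, None, None, 21, 3]
Validate using subtree bounds (lo, hi): at each node, require lo < value < hi,
then recurse left with hi=value and right with lo=value.
Preorder trace (stopping at first violation):
  at node 41 with bounds (-inf, +inf): OK
  at node 16 with bounds (-inf, 41): OK
  at node 40 with bounds (-inf, 16): VIOLATION
Node 40 violates its bound: not (-inf < 40 < 16).
Result: Not a valid BST


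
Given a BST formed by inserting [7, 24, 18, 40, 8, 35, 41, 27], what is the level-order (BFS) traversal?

Tree insertion order: [7, 24, 18, 40, 8, 35, 41, 27]
Tree (level-order array): [7, None, 24, 18, 40, 8, None, 35, 41, None, None, 27]
BFS from the root, enqueuing left then right child of each popped node:
  queue [7] -> pop 7, enqueue [24], visited so far: [7]
  queue [24] -> pop 24, enqueue [18, 40], visited so far: [7, 24]
  queue [18, 40] -> pop 18, enqueue [8], visited so far: [7, 24, 18]
  queue [40, 8] -> pop 40, enqueue [35, 41], visited so far: [7, 24, 18, 40]
  queue [8, 35, 41] -> pop 8, enqueue [none], visited so far: [7, 24, 18, 40, 8]
  queue [35, 41] -> pop 35, enqueue [27], visited so far: [7, 24, 18, 40, 8, 35]
  queue [41, 27] -> pop 41, enqueue [none], visited so far: [7, 24, 18, 40, 8, 35, 41]
  queue [27] -> pop 27, enqueue [none], visited so far: [7, 24, 18, 40, 8, 35, 41, 27]
Result: [7, 24, 18, 40, 8, 35, 41, 27]


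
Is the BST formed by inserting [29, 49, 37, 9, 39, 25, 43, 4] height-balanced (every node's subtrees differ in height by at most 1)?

Tree (level-order array): [29, 9, 49, 4, 25, 37, None, None, None, None, None, None, 39, None, 43]
Definition: a tree is height-balanced if, at every node, |h(left) - h(right)| <= 1 (empty subtree has height -1).
Bottom-up per-node check:
  node 4: h_left=-1, h_right=-1, diff=0 [OK], height=0
  node 25: h_left=-1, h_right=-1, diff=0 [OK], height=0
  node 9: h_left=0, h_right=0, diff=0 [OK], height=1
  node 43: h_left=-1, h_right=-1, diff=0 [OK], height=0
  node 39: h_left=-1, h_right=0, diff=1 [OK], height=1
  node 37: h_left=-1, h_right=1, diff=2 [FAIL (|-1-1|=2 > 1)], height=2
  node 49: h_left=2, h_right=-1, diff=3 [FAIL (|2--1|=3 > 1)], height=3
  node 29: h_left=1, h_right=3, diff=2 [FAIL (|1-3|=2 > 1)], height=4
Node 37 violates the condition: |-1 - 1| = 2 > 1.
Result: Not balanced


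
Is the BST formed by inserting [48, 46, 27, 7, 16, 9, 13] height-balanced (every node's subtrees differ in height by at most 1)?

Tree (level-order array): [48, 46, None, 27, None, 7, None, None, 16, 9, None, None, 13]
Definition: a tree is height-balanced if, at every node, |h(left) - h(right)| <= 1 (empty subtree has height -1).
Bottom-up per-node check:
  node 13: h_left=-1, h_right=-1, diff=0 [OK], height=0
  node 9: h_left=-1, h_right=0, diff=1 [OK], height=1
  node 16: h_left=1, h_right=-1, diff=2 [FAIL (|1--1|=2 > 1)], height=2
  node 7: h_left=-1, h_right=2, diff=3 [FAIL (|-1-2|=3 > 1)], height=3
  node 27: h_left=3, h_right=-1, diff=4 [FAIL (|3--1|=4 > 1)], height=4
  node 46: h_left=4, h_right=-1, diff=5 [FAIL (|4--1|=5 > 1)], height=5
  node 48: h_left=5, h_right=-1, diff=6 [FAIL (|5--1|=6 > 1)], height=6
Node 16 violates the condition: |1 - -1| = 2 > 1.
Result: Not balanced


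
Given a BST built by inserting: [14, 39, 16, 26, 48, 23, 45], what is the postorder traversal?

Tree insertion order: [14, 39, 16, 26, 48, 23, 45]
Tree (level-order array): [14, None, 39, 16, 48, None, 26, 45, None, 23]
Postorder traversal: [23, 26, 16, 45, 48, 39, 14]


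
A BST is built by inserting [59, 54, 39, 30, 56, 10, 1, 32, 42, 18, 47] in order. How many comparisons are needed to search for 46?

Search path for 46: 59 -> 54 -> 39 -> 42 -> 47
Found: False
Comparisons: 5


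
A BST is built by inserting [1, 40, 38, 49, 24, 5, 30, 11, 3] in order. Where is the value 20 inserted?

Starting tree (level order): [1, None, 40, 38, 49, 24, None, None, None, 5, 30, 3, 11]
Insertion path: 1 -> 40 -> 38 -> 24 -> 5 -> 11
Result: insert 20 as right child of 11
Final tree (level order): [1, None, 40, 38, 49, 24, None, None, None, 5, 30, 3, 11, None, None, None, None, None, 20]


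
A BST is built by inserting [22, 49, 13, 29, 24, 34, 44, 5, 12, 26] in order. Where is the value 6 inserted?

Starting tree (level order): [22, 13, 49, 5, None, 29, None, None, 12, 24, 34, None, None, None, 26, None, 44]
Insertion path: 22 -> 13 -> 5 -> 12
Result: insert 6 as left child of 12
Final tree (level order): [22, 13, 49, 5, None, 29, None, None, 12, 24, 34, 6, None, None, 26, None, 44]


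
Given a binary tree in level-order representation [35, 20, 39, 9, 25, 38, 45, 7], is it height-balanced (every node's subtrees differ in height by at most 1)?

Tree (level-order array): [35, 20, 39, 9, 25, 38, 45, 7]
Definition: a tree is height-balanced if, at every node, |h(left) - h(right)| <= 1 (empty subtree has height -1).
Bottom-up per-node check:
  node 7: h_left=-1, h_right=-1, diff=0 [OK], height=0
  node 9: h_left=0, h_right=-1, diff=1 [OK], height=1
  node 25: h_left=-1, h_right=-1, diff=0 [OK], height=0
  node 20: h_left=1, h_right=0, diff=1 [OK], height=2
  node 38: h_left=-1, h_right=-1, diff=0 [OK], height=0
  node 45: h_left=-1, h_right=-1, diff=0 [OK], height=0
  node 39: h_left=0, h_right=0, diff=0 [OK], height=1
  node 35: h_left=2, h_right=1, diff=1 [OK], height=3
All nodes satisfy the balance condition.
Result: Balanced


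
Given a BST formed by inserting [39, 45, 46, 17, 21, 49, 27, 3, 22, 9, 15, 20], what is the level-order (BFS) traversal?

Tree insertion order: [39, 45, 46, 17, 21, 49, 27, 3, 22, 9, 15, 20]
Tree (level-order array): [39, 17, 45, 3, 21, None, 46, None, 9, 20, 27, None, 49, None, 15, None, None, 22]
BFS from the root, enqueuing left then right child of each popped node:
  queue [39] -> pop 39, enqueue [17, 45], visited so far: [39]
  queue [17, 45] -> pop 17, enqueue [3, 21], visited so far: [39, 17]
  queue [45, 3, 21] -> pop 45, enqueue [46], visited so far: [39, 17, 45]
  queue [3, 21, 46] -> pop 3, enqueue [9], visited so far: [39, 17, 45, 3]
  queue [21, 46, 9] -> pop 21, enqueue [20, 27], visited so far: [39, 17, 45, 3, 21]
  queue [46, 9, 20, 27] -> pop 46, enqueue [49], visited so far: [39, 17, 45, 3, 21, 46]
  queue [9, 20, 27, 49] -> pop 9, enqueue [15], visited so far: [39, 17, 45, 3, 21, 46, 9]
  queue [20, 27, 49, 15] -> pop 20, enqueue [none], visited so far: [39, 17, 45, 3, 21, 46, 9, 20]
  queue [27, 49, 15] -> pop 27, enqueue [22], visited so far: [39, 17, 45, 3, 21, 46, 9, 20, 27]
  queue [49, 15, 22] -> pop 49, enqueue [none], visited so far: [39, 17, 45, 3, 21, 46, 9, 20, 27, 49]
  queue [15, 22] -> pop 15, enqueue [none], visited so far: [39, 17, 45, 3, 21, 46, 9, 20, 27, 49, 15]
  queue [22] -> pop 22, enqueue [none], visited so far: [39, 17, 45, 3, 21, 46, 9, 20, 27, 49, 15, 22]
Result: [39, 17, 45, 3, 21, 46, 9, 20, 27, 49, 15, 22]


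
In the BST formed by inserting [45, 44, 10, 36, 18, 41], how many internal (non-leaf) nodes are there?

Tree built from: [45, 44, 10, 36, 18, 41]
Tree (level-order array): [45, 44, None, 10, None, None, 36, 18, 41]
Rule: An internal node has at least one child.
Per-node child counts:
  node 45: 1 child(ren)
  node 44: 1 child(ren)
  node 10: 1 child(ren)
  node 36: 2 child(ren)
  node 18: 0 child(ren)
  node 41: 0 child(ren)
Matching nodes: [45, 44, 10, 36]
Count of internal (non-leaf) nodes: 4


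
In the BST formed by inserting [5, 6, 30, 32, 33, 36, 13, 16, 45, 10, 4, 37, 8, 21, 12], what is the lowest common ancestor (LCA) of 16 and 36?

Tree insertion order: [5, 6, 30, 32, 33, 36, 13, 16, 45, 10, 4, 37, 8, 21, 12]
Tree (level-order array): [5, 4, 6, None, None, None, 30, 13, 32, 10, 16, None, 33, 8, 12, None, 21, None, 36, None, None, None, None, None, None, None, 45, 37]
In a BST, the LCA of p=16, q=36 is the first node v on the
root-to-leaf path with p <= v <= q (go left if both < v, right if both > v).
Walk from root:
  at 5: both 16 and 36 > 5, go right
  at 6: both 16 and 36 > 6, go right
  at 30: 16 <= 30 <= 36, this is the LCA
LCA = 30


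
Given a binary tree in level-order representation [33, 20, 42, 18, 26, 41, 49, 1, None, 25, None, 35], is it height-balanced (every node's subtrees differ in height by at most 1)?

Tree (level-order array): [33, 20, 42, 18, 26, 41, 49, 1, None, 25, None, 35]
Definition: a tree is height-balanced if, at every node, |h(left) - h(right)| <= 1 (empty subtree has height -1).
Bottom-up per-node check:
  node 1: h_left=-1, h_right=-1, diff=0 [OK], height=0
  node 18: h_left=0, h_right=-1, diff=1 [OK], height=1
  node 25: h_left=-1, h_right=-1, diff=0 [OK], height=0
  node 26: h_left=0, h_right=-1, diff=1 [OK], height=1
  node 20: h_left=1, h_right=1, diff=0 [OK], height=2
  node 35: h_left=-1, h_right=-1, diff=0 [OK], height=0
  node 41: h_left=0, h_right=-1, diff=1 [OK], height=1
  node 49: h_left=-1, h_right=-1, diff=0 [OK], height=0
  node 42: h_left=1, h_right=0, diff=1 [OK], height=2
  node 33: h_left=2, h_right=2, diff=0 [OK], height=3
All nodes satisfy the balance condition.
Result: Balanced


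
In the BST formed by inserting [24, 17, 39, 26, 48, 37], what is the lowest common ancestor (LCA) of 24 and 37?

Tree insertion order: [24, 17, 39, 26, 48, 37]
Tree (level-order array): [24, 17, 39, None, None, 26, 48, None, 37]
In a BST, the LCA of p=24, q=37 is the first node v on the
root-to-leaf path with p <= v <= q (go left if both < v, right if both > v).
Walk from root:
  at 24: 24 <= 24 <= 37, this is the LCA
LCA = 24


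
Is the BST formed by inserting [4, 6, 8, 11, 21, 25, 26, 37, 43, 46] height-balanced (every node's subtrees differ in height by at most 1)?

Tree (level-order array): [4, None, 6, None, 8, None, 11, None, 21, None, 25, None, 26, None, 37, None, 43, None, 46]
Definition: a tree is height-balanced if, at every node, |h(left) - h(right)| <= 1 (empty subtree has height -1).
Bottom-up per-node check:
  node 46: h_left=-1, h_right=-1, diff=0 [OK], height=0
  node 43: h_left=-1, h_right=0, diff=1 [OK], height=1
  node 37: h_left=-1, h_right=1, diff=2 [FAIL (|-1-1|=2 > 1)], height=2
  node 26: h_left=-1, h_right=2, diff=3 [FAIL (|-1-2|=3 > 1)], height=3
  node 25: h_left=-1, h_right=3, diff=4 [FAIL (|-1-3|=4 > 1)], height=4
  node 21: h_left=-1, h_right=4, diff=5 [FAIL (|-1-4|=5 > 1)], height=5
  node 11: h_left=-1, h_right=5, diff=6 [FAIL (|-1-5|=6 > 1)], height=6
  node 8: h_left=-1, h_right=6, diff=7 [FAIL (|-1-6|=7 > 1)], height=7
  node 6: h_left=-1, h_right=7, diff=8 [FAIL (|-1-7|=8 > 1)], height=8
  node 4: h_left=-1, h_right=8, diff=9 [FAIL (|-1-8|=9 > 1)], height=9
Node 37 violates the condition: |-1 - 1| = 2 > 1.
Result: Not balanced


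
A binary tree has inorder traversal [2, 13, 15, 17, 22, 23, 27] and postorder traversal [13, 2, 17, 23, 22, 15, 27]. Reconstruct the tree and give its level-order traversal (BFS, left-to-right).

Inorder:   [2, 13, 15, 17, 22, 23, 27]
Postorder: [13, 2, 17, 23, 22, 15, 27]
Algorithm: postorder visits root last, so walk postorder right-to-left;
each value is the root of the current inorder slice — split it at that
value, recurse on the right subtree first, then the left.
Recursive splits:
  root=27; inorder splits into left=[2, 13, 15, 17, 22, 23], right=[]
  root=15; inorder splits into left=[2, 13], right=[17, 22, 23]
  root=22; inorder splits into left=[17], right=[23]
  root=23; inorder splits into left=[], right=[]
  root=17; inorder splits into left=[], right=[]
  root=2; inorder splits into left=[], right=[13]
  root=13; inorder splits into left=[], right=[]
Reconstructed level-order: [27, 15, 2, 22, 13, 17, 23]


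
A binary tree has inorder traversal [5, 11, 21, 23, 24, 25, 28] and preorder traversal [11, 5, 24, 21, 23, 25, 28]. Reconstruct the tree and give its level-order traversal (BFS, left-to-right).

Inorder:  [5, 11, 21, 23, 24, 25, 28]
Preorder: [11, 5, 24, 21, 23, 25, 28]
Algorithm: preorder visits root first, so consume preorder in order;
for each root, split the current inorder slice at that value into
left-subtree inorder and right-subtree inorder, then recurse.
Recursive splits:
  root=11; inorder splits into left=[5], right=[21, 23, 24, 25, 28]
  root=5; inorder splits into left=[], right=[]
  root=24; inorder splits into left=[21, 23], right=[25, 28]
  root=21; inorder splits into left=[], right=[23]
  root=23; inorder splits into left=[], right=[]
  root=25; inorder splits into left=[], right=[28]
  root=28; inorder splits into left=[], right=[]
Reconstructed level-order: [11, 5, 24, 21, 25, 23, 28]


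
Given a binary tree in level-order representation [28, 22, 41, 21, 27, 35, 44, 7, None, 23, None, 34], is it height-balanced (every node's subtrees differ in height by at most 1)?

Tree (level-order array): [28, 22, 41, 21, 27, 35, 44, 7, None, 23, None, 34]
Definition: a tree is height-balanced if, at every node, |h(left) - h(right)| <= 1 (empty subtree has height -1).
Bottom-up per-node check:
  node 7: h_left=-1, h_right=-1, diff=0 [OK], height=0
  node 21: h_left=0, h_right=-1, diff=1 [OK], height=1
  node 23: h_left=-1, h_right=-1, diff=0 [OK], height=0
  node 27: h_left=0, h_right=-1, diff=1 [OK], height=1
  node 22: h_left=1, h_right=1, diff=0 [OK], height=2
  node 34: h_left=-1, h_right=-1, diff=0 [OK], height=0
  node 35: h_left=0, h_right=-1, diff=1 [OK], height=1
  node 44: h_left=-1, h_right=-1, diff=0 [OK], height=0
  node 41: h_left=1, h_right=0, diff=1 [OK], height=2
  node 28: h_left=2, h_right=2, diff=0 [OK], height=3
All nodes satisfy the balance condition.
Result: Balanced


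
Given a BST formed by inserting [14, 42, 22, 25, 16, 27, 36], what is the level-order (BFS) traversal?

Tree insertion order: [14, 42, 22, 25, 16, 27, 36]
Tree (level-order array): [14, None, 42, 22, None, 16, 25, None, None, None, 27, None, 36]
BFS from the root, enqueuing left then right child of each popped node:
  queue [14] -> pop 14, enqueue [42], visited so far: [14]
  queue [42] -> pop 42, enqueue [22], visited so far: [14, 42]
  queue [22] -> pop 22, enqueue [16, 25], visited so far: [14, 42, 22]
  queue [16, 25] -> pop 16, enqueue [none], visited so far: [14, 42, 22, 16]
  queue [25] -> pop 25, enqueue [27], visited so far: [14, 42, 22, 16, 25]
  queue [27] -> pop 27, enqueue [36], visited so far: [14, 42, 22, 16, 25, 27]
  queue [36] -> pop 36, enqueue [none], visited so far: [14, 42, 22, 16, 25, 27, 36]
Result: [14, 42, 22, 16, 25, 27, 36]


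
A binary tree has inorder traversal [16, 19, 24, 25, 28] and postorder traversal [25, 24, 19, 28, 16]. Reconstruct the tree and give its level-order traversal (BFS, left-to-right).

Inorder:   [16, 19, 24, 25, 28]
Postorder: [25, 24, 19, 28, 16]
Algorithm: postorder visits root last, so walk postorder right-to-left;
each value is the root of the current inorder slice — split it at that
value, recurse on the right subtree first, then the left.
Recursive splits:
  root=16; inorder splits into left=[], right=[19, 24, 25, 28]
  root=28; inorder splits into left=[19, 24, 25], right=[]
  root=19; inorder splits into left=[], right=[24, 25]
  root=24; inorder splits into left=[], right=[25]
  root=25; inorder splits into left=[], right=[]
Reconstructed level-order: [16, 28, 19, 24, 25]


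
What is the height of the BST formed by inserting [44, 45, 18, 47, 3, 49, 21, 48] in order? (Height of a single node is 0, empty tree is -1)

Insertion order: [44, 45, 18, 47, 3, 49, 21, 48]
Tree (level-order array): [44, 18, 45, 3, 21, None, 47, None, None, None, None, None, 49, 48]
Compute height bottom-up (empty subtree = -1):
  height(3) = 1 + max(-1, -1) = 0
  height(21) = 1 + max(-1, -1) = 0
  height(18) = 1 + max(0, 0) = 1
  height(48) = 1 + max(-1, -1) = 0
  height(49) = 1 + max(0, -1) = 1
  height(47) = 1 + max(-1, 1) = 2
  height(45) = 1 + max(-1, 2) = 3
  height(44) = 1 + max(1, 3) = 4
Height = 4


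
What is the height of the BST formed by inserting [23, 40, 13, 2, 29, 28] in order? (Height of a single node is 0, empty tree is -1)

Insertion order: [23, 40, 13, 2, 29, 28]
Tree (level-order array): [23, 13, 40, 2, None, 29, None, None, None, 28]
Compute height bottom-up (empty subtree = -1):
  height(2) = 1 + max(-1, -1) = 0
  height(13) = 1 + max(0, -1) = 1
  height(28) = 1 + max(-1, -1) = 0
  height(29) = 1 + max(0, -1) = 1
  height(40) = 1 + max(1, -1) = 2
  height(23) = 1 + max(1, 2) = 3
Height = 3


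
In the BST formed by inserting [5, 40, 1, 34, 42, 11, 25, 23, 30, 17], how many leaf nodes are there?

Tree built from: [5, 40, 1, 34, 42, 11, 25, 23, 30, 17]
Tree (level-order array): [5, 1, 40, None, None, 34, 42, 11, None, None, None, None, 25, 23, 30, 17]
Rule: A leaf has 0 children.
Per-node child counts:
  node 5: 2 child(ren)
  node 1: 0 child(ren)
  node 40: 2 child(ren)
  node 34: 1 child(ren)
  node 11: 1 child(ren)
  node 25: 2 child(ren)
  node 23: 1 child(ren)
  node 17: 0 child(ren)
  node 30: 0 child(ren)
  node 42: 0 child(ren)
Matching nodes: [1, 17, 30, 42]
Count of leaf nodes: 4


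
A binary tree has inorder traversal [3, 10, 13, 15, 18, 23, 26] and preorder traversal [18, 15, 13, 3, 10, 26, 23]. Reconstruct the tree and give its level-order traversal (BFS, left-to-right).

Inorder:  [3, 10, 13, 15, 18, 23, 26]
Preorder: [18, 15, 13, 3, 10, 26, 23]
Algorithm: preorder visits root first, so consume preorder in order;
for each root, split the current inorder slice at that value into
left-subtree inorder and right-subtree inorder, then recurse.
Recursive splits:
  root=18; inorder splits into left=[3, 10, 13, 15], right=[23, 26]
  root=15; inorder splits into left=[3, 10, 13], right=[]
  root=13; inorder splits into left=[3, 10], right=[]
  root=3; inorder splits into left=[], right=[10]
  root=10; inorder splits into left=[], right=[]
  root=26; inorder splits into left=[23], right=[]
  root=23; inorder splits into left=[], right=[]
Reconstructed level-order: [18, 15, 26, 13, 23, 3, 10]


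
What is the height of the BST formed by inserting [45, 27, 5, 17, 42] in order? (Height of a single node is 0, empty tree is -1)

Insertion order: [45, 27, 5, 17, 42]
Tree (level-order array): [45, 27, None, 5, 42, None, 17]
Compute height bottom-up (empty subtree = -1):
  height(17) = 1 + max(-1, -1) = 0
  height(5) = 1 + max(-1, 0) = 1
  height(42) = 1 + max(-1, -1) = 0
  height(27) = 1 + max(1, 0) = 2
  height(45) = 1 + max(2, -1) = 3
Height = 3


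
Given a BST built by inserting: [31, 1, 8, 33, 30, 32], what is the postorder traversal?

Tree insertion order: [31, 1, 8, 33, 30, 32]
Tree (level-order array): [31, 1, 33, None, 8, 32, None, None, 30]
Postorder traversal: [30, 8, 1, 32, 33, 31]


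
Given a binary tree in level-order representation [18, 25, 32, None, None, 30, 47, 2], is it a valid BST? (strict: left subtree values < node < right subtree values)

Level-order array: [18, 25, 32, None, None, 30, 47, 2]
Validate using subtree bounds (lo, hi): at each node, require lo < value < hi,
then recurse left with hi=value and right with lo=value.
Preorder trace (stopping at first violation):
  at node 18 with bounds (-inf, +inf): OK
  at node 25 with bounds (-inf, 18): VIOLATION
Node 25 violates its bound: not (-inf < 25 < 18).
Result: Not a valid BST


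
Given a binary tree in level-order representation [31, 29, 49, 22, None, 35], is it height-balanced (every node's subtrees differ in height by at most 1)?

Tree (level-order array): [31, 29, 49, 22, None, 35]
Definition: a tree is height-balanced if, at every node, |h(left) - h(right)| <= 1 (empty subtree has height -1).
Bottom-up per-node check:
  node 22: h_left=-1, h_right=-1, diff=0 [OK], height=0
  node 29: h_left=0, h_right=-1, diff=1 [OK], height=1
  node 35: h_left=-1, h_right=-1, diff=0 [OK], height=0
  node 49: h_left=0, h_right=-1, diff=1 [OK], height=1
  node 31: h_left=1, h_right=1, diff=0 [OK], height=2
All nodes satisfy the balance condition.
Result: Balanced


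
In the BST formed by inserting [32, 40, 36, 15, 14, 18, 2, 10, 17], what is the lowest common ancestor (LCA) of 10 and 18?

Tree insertion order: [32, 40, 36, 15, 14, 18, 2, 10, 17]
Tree (level-order array): [32, 15, 40, 14, 18, 36, None, 2, None, 17, None, None, None, None, 10]
In a BST, the LCA of p=10, q=18 is the first node v on the
root-to-leaf path with p <= v <= q (go left if both < v, right if both > v).
Walk from root:
  at 32: both 10 and 18 < 32, go left
  at 15: 10 <= 15 <= 18, this is the LCA
LCA = 15


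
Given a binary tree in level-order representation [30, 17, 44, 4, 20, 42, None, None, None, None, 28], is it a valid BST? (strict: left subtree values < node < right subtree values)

Level-order array: [30, 17, 44, 4, 20, 42, None, None, None, None, 28]
Validate using subtree bounds (lo, hi): at each node, require lo < value < hi,
then recurse left with hi=value and right with lo=value.
Preorder trace (stopping at first violation):
  at node 30 with bounds (-inf, +inf): OK
  at node 17 with bounds (-inf, 30): OK
  at node 4 with bounds (-inf, 17): OK
  at node 20 with bounds (17, 30): OK
  at node 28 with bounds (20, 30): OK
  at node 44 with bounds (30, +inf): OK
  at node 42 with bounds (30, 44): OK
No violation found at any node.
Result: Valid BST


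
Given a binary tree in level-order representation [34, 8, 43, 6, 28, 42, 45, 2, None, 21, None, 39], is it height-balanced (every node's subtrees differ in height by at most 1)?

Tree (level-order array): [34, 8, 43, 6, 28, 42, 45, 2, None, 21, None, 39]
Definition: a tree is height-balanced if, at every node, |h(left) - h(right)| <= 1 (empty subtree has height -1).
Bottom-up per-node check:
  node 2: h_left=-1, h_right=-1, diff=0 [OK], height=0
  node 6: h_left=0, h_right=-1, diff=1 [OK], height=1
  node 21: h_left=-1, h_right=-1, diff=0 [OK], height=0
  node 28: h_left=0, h_right=-1, diff=1 [OK], height=1
  node 8: h_left=1, h_right=1, diff=0 [OK], height=2
  node 39: h_left=-1, h_right=-1, diff=0 [OK], height=0
  node 42: h_left=0, h_right=-1, diff=1 [OK], height=1
  node 45: h_left=-1, h_right=-1, diff=0 [OK], height=0
  node 43: h_left=1, h_right=0, diff=1 [OK], height=2
  node 34: h_left=2, h_right=2, diff=0 [OK], height=3
All nodes satisfy the balance condition.
Result: Balanced


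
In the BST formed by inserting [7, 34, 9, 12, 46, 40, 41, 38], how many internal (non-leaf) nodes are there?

Tree built from: [7, 34, 9, 12, 46, 40, 41, 38]
Tree (level-order array): [7, None, 34, 9, 46, None, 12, 40, None, None, None, 38, 41]
Rule: An internal node has at least one child.
Per-node child counts:
  node 7: 1 child(ren)
  node 34: 2 child(ren)
  node 9: 1 child(ren)
  node 12: 0 child(ren)
  node 46: 1 child(ren)
  node 40: 2 child(ren)
  node 38: 0 child(ren)
  node 41: 0 child(ren)
Matching nodes: [7, 34, 9, 46, 40]
Count of internal (non-leaf) nodes: 5


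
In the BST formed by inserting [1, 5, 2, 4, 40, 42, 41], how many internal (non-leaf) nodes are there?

Tree built from: [1, 5, 2, 4, 40, 42, 41]
Tree (level-order array): [1, None, 5, 2, 40, None, 4, None, 42, None, None, 41]
Rule: An internal node has at least one child.
Per-node child counts:
  node 1: 1 child(ren)
  node 5: 2 child(ren)
  node 2: 1 child(ren)
  node 4: 0 child(ren)
  node 40: 1 child(ren)
  node 42: 1 child(ren)
  node 41: 0 child(ren)
Matching nodes: [1, 5, 2, 40, 42]
Count of internal (non-leaf) nodes: 5


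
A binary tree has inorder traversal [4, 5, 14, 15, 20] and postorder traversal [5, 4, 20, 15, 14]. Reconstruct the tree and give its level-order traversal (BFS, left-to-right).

Inorder:   [4, 5, 14, 15, 20]
Postorder: [5, 4, 20, 15, 14]
Algorithm: postorder visits root last, so walk postorder right-to-left;
each value is the root of the current inorder slice — split it at that
value, recurse on the right subtree first, then the left.
Recursive splits:
  root=14; inorder splits into left=[4, 5], right=[15, 20]
  root=15; inorder splits into left=[], right=[20]
  root=20; inorder splits into left=[], right=[]
  root=4; inorder splits into left=[], right=[5]
  root=5; inorder splits into left=[], right=[]
Reconstructed level-order: [14, 4, 15, 5, 20]


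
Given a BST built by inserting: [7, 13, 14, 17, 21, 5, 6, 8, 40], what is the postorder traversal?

Tree insertion order: [7, 13, 14, 17, 21, 5, 6, 8, 40]
Tree (level-order array): [7, 5, 13, None, 6, 8, 14, None, None, None, None, None, 17, None, 21, None, 40]
Postorder traversal: [6, 5, 8, 40, 21, 17, 14, 13, 7]


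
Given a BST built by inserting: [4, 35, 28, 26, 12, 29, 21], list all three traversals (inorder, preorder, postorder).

Tree insertion order: [4, 35, 28, 26, 12, 29, 21]
Tree (level-order array): [4, None, 35, 28, None, 26, 29, 12, None, None, None, None, 21]
Inorder (L, root, R): [4, 12, 21, 26, 28, 29, 35]
Preorder (root, L, R): [4, 35, 28, 26, 12, 21, 29]
Postorder (L, R, root): [21, 12, 26, 29, 28, 35, 4]


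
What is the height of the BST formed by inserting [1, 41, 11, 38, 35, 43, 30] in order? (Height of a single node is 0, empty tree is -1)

Insertion order: [1, 41, 11, 38, 35, 43, 30]
Tree (level-order array): [1, None, 41, 11, 43, None, 38, None, None, 35, None, 30]
Compute height bottom-up (empty subtree = -1):
  height(30) = 1 + max(-1, -1) = 0
  height(35) = 1 + max(0, -1) = 1
  height(38) = 1 + max(1, -1) = 2
  height(11) = 1 + max(-1, 2) = 3
  height(43) = 1 + max(-1, -1) = 0
  height(41) = 1 + max(3, 0) = 4
  height(1) = 1 + max(-1, 4) = 5
Height = 5


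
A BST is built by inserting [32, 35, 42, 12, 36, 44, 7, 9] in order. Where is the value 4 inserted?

Starting tree (level order): [32, 12, 35, 7, None, None, 42, None, 9, 36, 44]
Insertion path: 32 -> 12 -> 7
Result: insert 4 as left child of 7
Final tree (level order): [32, 12, 35, 7, None, None, 42, 4, 9, 36, 44]


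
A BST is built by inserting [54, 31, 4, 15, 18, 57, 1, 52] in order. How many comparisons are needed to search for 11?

Search path for 11: 54 -> 31 -> 4 -> 15
Found: False
Comparisons: 4


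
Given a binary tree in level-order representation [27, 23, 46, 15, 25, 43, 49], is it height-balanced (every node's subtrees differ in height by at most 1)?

Tree (level-order array): [27, 23, 46, 15, 25, 43, 49]
Definition: a tree is height-balanced if, at every node, |h(left) - h(right)| <= 1 (empty subtree has height -1).
Bottom-up per-node check:
  node 15: h_left=-1, h_right=-1, diff=0 [OK], height=0
  node 25: h_left=-1, h_right=-1, diff=0 [OK], height=0
  node 23: h_left=0, h_right=0, diff=0 [OK], height=1
  node 43: h_left=-1, h_right=-1, diff=0 [OK], height=0
  node 49: h_left=-1, h_right=-1, diff=0 [OK], height=0
  node 46: h_left=0, h_right=0, diff=0 [OK], height=1
  node 27: h_left=1, h_right=1, diff=0 [OK], height=2
All nodes satisfy the balance condition.
Result: Balanced


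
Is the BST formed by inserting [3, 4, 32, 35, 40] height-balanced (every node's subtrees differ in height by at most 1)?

Tree (level-order array): [3, None, 4, None, 32, None, 35, None, 40]
Definition: a tree is height-balanced if, at every node, |h(left) - h(right)| <= 1 (empty subtree has height -1).
Bottom-up per-node check:
  node 40: h_left=-1, h_right=-1, diff=0 [OK], height=0
  node 35: h_left=-1, h_right=0, diff=1 [OK], height=1
  node 32: h_left=-1, h_right=1, diff=2 [FAIL (|-1-1|=2 > 1)], height=2
  node 4: h_left=-1, h_right=2, diff=3 [FAIL (|-1-2|=3 > 1)], height=3
  node 3: h_left=-1, h_right=3, diff=4 [FAIL (|-1-3|=4 > 1)], height=4
Node 32 violates the condition: |-1 - 1| = 2 > 1.
Result: Not balanced


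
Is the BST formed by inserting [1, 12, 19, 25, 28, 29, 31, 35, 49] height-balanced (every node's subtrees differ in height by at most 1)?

Tree (level-order array): [1, None, 12, None, 19, None, 25, None, 28, None, 29, None, 31, None, 35, None, 49]
Definition: a tree is height-balanced if, at every node, |h(left) - h(right)| <= 1 (empty subtree has height -1).
Bottom-up per-node check:
  node 49: h_left=-1, h_right=-1, diff=0 [OK], height=0
  node 35: h_left=-1, h_right=0, diff=1 [OK], height=1
  node 31: h_left=-1, h_right=1, diff=2 [FAIL (|-1-1|=2 > 1)], height=2
  node 29: h_left=-1, h_right=2, diff=3 [FAIL (|-1-2|=3 > 1)], height=3
  node 28: h_left=-1, h_right=3, diff=4 [FAIL (|-1-3|=4 > 1)], height=4
  node 25: h_left=-1, h_right=4, diff=5 [FAIL (|-1-4|=5 > 1)], height=5
  node 19: h_left=-1, h_right=5, diff=6 [FAIL (|-1-5|=6 > 1)], height=6
  node 12: h_left=-1, h_right=6, diff=7 [FAIL (|-1-6|=7 > 1)], height=7
  node 1: h_left=-1, h_right=7, diff=8 [FAIL (|-1-7|=8 > 1)], height=8
Node 31 violates the condition: |-1 - 1| = 2 > 1.
Result: Not balanced


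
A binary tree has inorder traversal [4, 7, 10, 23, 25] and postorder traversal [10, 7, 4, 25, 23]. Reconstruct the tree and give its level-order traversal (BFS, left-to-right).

Inorder:   [4, 7, 10, 23, 25]
Postorder: [10, 7, 4, 25, 23]
Algorithm: postorder visits root last, so walk postorder right-to-left;
each value is the root of the current inorder slice — split it at that
value, recurse on the right subtree first, then the left.
Recursive splits:
  root=23; inorder splits into left=[4, 7, 10], right=[25]
  root=25; inorder splits into left=[], right=[]
  root=4; inorder splits into left=[], right=[7, 10]
  root=7; inorder splits into left=[], right=[10]
  root=10; inorder splits into left=[], right=[]
Reconstructed level-order: [23, 4, 25, 7, 10]
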